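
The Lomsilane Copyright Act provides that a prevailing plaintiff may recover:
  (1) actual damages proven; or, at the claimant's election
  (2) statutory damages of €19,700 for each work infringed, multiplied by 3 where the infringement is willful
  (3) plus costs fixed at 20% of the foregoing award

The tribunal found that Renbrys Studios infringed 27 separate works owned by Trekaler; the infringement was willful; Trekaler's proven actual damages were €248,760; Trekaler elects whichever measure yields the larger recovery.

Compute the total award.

Statutory damages: 27 × €19,700 = €531,900
Trebled: 3 × €531,900 = €1,595,700
Greater of actual damages (€248,760) or enhanced statutory damages (€1,595,700): €1,595,700
Costs: 20% of €1,595,700 = €319,140
Award plus costs: €1,595,700 + €319,140 = €1,914,840

€1,914,840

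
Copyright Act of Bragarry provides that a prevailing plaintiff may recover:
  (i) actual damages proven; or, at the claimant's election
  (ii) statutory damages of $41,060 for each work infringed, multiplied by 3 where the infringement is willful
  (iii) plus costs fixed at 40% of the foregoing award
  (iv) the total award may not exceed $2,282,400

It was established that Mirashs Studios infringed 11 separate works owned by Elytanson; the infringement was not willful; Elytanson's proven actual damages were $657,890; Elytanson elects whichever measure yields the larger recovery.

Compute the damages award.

$921,046

Statutory damages: 11 × $41,060 = $451,660
Infringement not willful: no ×3 enhancement.
Greater of actual damages ($657,890) or statutory damages ($451,660): $657,890
Costs: 40% of $657,890 = $263,156
Award plus costs: $657,890 + $263,156 = $921,046
Cap at $2,282,400: $921,046 is within the cap, no reduction.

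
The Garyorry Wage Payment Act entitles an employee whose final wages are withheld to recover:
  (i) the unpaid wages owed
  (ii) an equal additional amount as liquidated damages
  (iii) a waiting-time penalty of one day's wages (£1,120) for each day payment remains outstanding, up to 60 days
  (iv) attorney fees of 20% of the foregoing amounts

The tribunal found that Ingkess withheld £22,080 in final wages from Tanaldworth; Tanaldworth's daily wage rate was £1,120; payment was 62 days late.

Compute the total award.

Liquidated damages (equal amount): £22,080
Penalty days: min(62, 60) = 60
Waiting-time penalty: 60 × £1,120 = £67,200
Subtotal: £22,080 + £22,080 + £67,200 = £111,360
Attorney fees: 20% of £111,360 = £22,272
Total award: £111,360 + £22,272 = £133,632

£133,632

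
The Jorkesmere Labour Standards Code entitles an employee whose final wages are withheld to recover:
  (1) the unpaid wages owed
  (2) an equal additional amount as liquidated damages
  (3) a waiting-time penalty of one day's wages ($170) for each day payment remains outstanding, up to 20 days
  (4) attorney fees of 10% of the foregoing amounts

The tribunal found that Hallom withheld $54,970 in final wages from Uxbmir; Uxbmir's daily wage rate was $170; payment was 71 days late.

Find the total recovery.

Liquidated damages (equal amount): $54,970
Penalty days: min(71, 20) = 20
Waiting-time penalty: 20 × $170 = $3,400
Subtotal: $54,970 + $54,970 + $3,400 = $113,340
Attorney fees: 10% of $113,340 = $11,334
Total award: $113,340 + $11,334 = $124,674

Total award: $124,674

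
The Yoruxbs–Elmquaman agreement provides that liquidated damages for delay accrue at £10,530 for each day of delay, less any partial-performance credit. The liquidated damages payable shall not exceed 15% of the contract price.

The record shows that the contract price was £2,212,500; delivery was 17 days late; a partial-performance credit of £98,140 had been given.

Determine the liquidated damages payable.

Per-day damages: 17 × £10,530 = £179,010
Less partial-performance credit: £179,010 − £98,140 = £80,870
Cap: 15% of £2,212,500 = £331,875
Cap at £331,875: £80,870 is within the cap, no reduction.

£80,870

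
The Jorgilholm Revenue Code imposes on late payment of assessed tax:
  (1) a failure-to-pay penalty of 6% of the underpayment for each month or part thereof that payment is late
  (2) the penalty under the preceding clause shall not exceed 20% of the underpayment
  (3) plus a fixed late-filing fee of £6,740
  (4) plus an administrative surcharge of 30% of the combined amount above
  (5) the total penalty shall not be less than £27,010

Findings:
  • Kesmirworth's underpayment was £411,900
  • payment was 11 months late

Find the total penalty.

£115,856

Accrued rate: 6% × 11 = 66%, capped at 20% → 20%
Failure-to-pay penalty: 20% of £411,900 = £82,380
Penalty before surcharge: £82,380 + £6,740 = £89,120
Administrative surcharge: 30% of £89,120 = £26,736
Total penalty: £89,120 + £26,736 = £115,856
Minimum £27,010: £115,856 meets the minimum, no increase.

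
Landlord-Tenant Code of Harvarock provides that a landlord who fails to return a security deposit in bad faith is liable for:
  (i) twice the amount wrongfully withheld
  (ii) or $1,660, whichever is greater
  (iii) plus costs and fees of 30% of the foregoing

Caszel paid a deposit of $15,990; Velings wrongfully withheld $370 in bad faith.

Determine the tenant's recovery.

$2,158

Doubled: 2 × $370 = $740
Minimum $1,660: $740 is below the minimum → $1,660
Costs and fees: 30% of $1,660 = $498
Total recovery: $1,660 + $498 = $2,158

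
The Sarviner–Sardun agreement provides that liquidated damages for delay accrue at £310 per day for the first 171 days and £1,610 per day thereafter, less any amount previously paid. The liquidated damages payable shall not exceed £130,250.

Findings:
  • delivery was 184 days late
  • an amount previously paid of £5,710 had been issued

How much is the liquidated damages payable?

First 171 days: 171 × £310 = £53,010
Remaining days: (184 − 171) × £1,610 = £20,930
Accrued per-day damages: £53,010 + £20,930 = £73,940
Less amount previously paid: £73,940 − £5,710 = £68,230
Cap at £130,250: £68,230 is within the cap, no reduction.

£68,230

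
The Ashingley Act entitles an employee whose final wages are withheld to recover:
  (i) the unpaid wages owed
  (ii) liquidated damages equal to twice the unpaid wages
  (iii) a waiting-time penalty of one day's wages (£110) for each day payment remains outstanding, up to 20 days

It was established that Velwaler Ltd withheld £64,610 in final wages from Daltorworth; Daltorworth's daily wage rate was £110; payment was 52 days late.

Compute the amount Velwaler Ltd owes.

Doubled: 2 × £64,610 = £129,220
Penalty days: min(52, 20) = 20
Waiting-time penalty: 20 × £110 = £2,200
Total award: £64,610 + £129,220 + £2,200 = £196,030

£196,030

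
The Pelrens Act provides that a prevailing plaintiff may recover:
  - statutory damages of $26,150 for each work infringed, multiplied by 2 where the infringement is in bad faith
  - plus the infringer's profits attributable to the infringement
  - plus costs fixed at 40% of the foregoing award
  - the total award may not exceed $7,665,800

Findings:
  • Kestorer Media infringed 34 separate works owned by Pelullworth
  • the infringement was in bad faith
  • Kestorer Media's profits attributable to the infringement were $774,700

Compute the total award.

$3,574,060

Statutory damages: 34 × $26,150 = $889,100
Doubled: 2 × $889,100 = $1,778,200
Combined award: $1,778,200 + $774,700 = $2,552,900
Costs: 40% of $2,552,900 = $1,021,160
Award plus costs: $2,552,900 + $1,021,160 = $3,574,060
Cap at $7,665,800: $3,574,060 is within the cap, no reduction.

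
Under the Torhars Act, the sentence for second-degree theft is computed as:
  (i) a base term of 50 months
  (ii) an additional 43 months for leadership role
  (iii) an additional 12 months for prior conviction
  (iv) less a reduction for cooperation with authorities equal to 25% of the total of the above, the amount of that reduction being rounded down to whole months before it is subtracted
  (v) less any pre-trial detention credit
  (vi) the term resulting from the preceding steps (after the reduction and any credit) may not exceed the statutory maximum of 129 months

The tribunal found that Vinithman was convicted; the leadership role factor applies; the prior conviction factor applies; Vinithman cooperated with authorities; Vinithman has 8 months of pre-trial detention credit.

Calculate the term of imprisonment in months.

Leadership role enhancement: +43 months
Prior conviction enhancement: +12 months
Adjusted term: 50 months + 43 months + 12 months = 105 months
Cooperation with authorities reduction: 25% of 105 months = 26 months (rounded down)
After reduction: 105 − 26 = 79 months
Less pre-trial detention credit: 79 months − 8 months = 71 months
Cap at 129 months: 71 months is within the cap, no reduction.

Sentence: 71 months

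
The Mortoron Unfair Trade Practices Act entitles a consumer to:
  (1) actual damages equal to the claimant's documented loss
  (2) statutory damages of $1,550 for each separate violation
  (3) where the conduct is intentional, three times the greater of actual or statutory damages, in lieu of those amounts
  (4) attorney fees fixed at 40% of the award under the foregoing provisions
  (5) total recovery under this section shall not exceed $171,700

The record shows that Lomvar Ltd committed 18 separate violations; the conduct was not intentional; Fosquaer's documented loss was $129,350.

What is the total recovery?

Statutory damages: 18 × $1,550 = $27,900
Conduct not intentional: the in-lieu enhancement does not apply.
Actual plus statutory damages: $129,350 + $27,900 = $157,250
Attorney fees: 40% of $157,250 = $62,900
Total before cap: $157,250 + $62,900 = $220,150
Cap at $171,700: $220,150 exceeds the cap → $171,700

$171,700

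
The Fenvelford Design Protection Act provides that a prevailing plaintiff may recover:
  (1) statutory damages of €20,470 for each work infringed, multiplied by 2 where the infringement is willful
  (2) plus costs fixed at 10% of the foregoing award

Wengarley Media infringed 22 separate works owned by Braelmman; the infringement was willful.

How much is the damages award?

Statutory damages: 22 × €20,470 = €450,340
Doubled: 2 × €450,340 = €900,680
Costs: 10% of €900,680 = €90,068
Award plus costs: €900,680 + €90,068 = €990,748

Award: €990,748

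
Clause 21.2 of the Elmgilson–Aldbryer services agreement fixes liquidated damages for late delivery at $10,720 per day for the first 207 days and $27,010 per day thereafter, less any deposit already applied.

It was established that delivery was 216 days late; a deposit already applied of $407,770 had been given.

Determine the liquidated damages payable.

Liquidated damages: $2,054,360

First 207 days: 207 × $10,720 = $2,219,040
Remaining days: (216 − 207) × $27,010 = $243,090
Accrued per-day damages: $2,219,040 + $243,090 = $2,462,130
Less deposit already applied: $2,462,130 − $407,770 = $2,054,360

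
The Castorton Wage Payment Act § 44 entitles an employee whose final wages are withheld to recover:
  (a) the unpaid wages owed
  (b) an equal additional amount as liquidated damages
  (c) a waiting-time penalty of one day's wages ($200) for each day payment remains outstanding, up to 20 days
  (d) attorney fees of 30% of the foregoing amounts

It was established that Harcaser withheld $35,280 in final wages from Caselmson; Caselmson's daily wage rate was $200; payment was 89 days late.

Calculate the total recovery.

$96,928

Liquidated damages (equal amount): $35,280
Penalty days: min(89, 20) = 20
Waiting-time penalty: 20 × $200 = $4,000
Subtotal: $35,280 + $35,280 + $4,000 = $74,560
Attorney fees: 30% of $74,560 = $22,368
Total award: $74,560 + $22,368 = $96,928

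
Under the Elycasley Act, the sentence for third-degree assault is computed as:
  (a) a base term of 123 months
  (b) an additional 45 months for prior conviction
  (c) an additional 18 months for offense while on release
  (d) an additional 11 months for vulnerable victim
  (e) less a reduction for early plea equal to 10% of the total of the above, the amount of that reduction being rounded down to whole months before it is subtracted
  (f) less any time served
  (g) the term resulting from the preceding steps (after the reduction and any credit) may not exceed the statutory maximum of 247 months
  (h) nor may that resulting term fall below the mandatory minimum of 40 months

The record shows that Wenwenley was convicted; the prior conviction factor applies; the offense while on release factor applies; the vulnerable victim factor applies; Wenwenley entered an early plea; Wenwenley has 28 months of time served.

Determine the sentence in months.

150 months

Prior conviction enhancement: +45 months
Offense while on release enhancement: +18 months
Vulnerable victim enhancement: +11 months
Adjusted term: 123 months + 45 months + 18 months + 11 months = 197 months
Early plea reduction: 10% of 197 months = 19 months (rounded down)
After reduction: 197 − 19 = 178 months
Less time served: 178 months − 28 months = 150 months
Cap at 247 months: 150 months is within the cap, no reduction.
Minimum 40 months: 150 months meets the minimum, no increase.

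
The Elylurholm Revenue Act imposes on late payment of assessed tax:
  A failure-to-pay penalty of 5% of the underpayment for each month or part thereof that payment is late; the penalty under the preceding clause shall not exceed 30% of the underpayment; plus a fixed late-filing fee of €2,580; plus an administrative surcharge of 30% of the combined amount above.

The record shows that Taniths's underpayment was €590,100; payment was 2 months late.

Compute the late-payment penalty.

€80,067

Accrued rate: 5% × 2 = 10%, capped at 30% → 10%
Failure-to-pay penalty: 10% of €590,100 = €59,010
Penalty before surcharge: €59,010 + €2,580 = €61,590
Administrative surcharge: 30% of €61,590 = €18,477
Total penalty: €61,590 + €18,477 = €80,067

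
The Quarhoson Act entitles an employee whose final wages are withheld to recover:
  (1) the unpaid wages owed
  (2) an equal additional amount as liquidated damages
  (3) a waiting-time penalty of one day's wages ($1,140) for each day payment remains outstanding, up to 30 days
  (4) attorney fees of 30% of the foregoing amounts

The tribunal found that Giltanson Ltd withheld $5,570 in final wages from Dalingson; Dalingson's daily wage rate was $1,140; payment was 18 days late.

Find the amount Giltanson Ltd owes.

$41,158

Liquidated damages (equal amount): $5,570
Penalty days: min(18, 30) = 18
Waiting-time penalty: 18 × $1,140 = $20,520
Subtotal: $5,570 + $5,570 + $20,520 = $31,660
Attorney fees: 30% of $31,660 = $9,498
Total award: $31,660 + $9,498 = $41,158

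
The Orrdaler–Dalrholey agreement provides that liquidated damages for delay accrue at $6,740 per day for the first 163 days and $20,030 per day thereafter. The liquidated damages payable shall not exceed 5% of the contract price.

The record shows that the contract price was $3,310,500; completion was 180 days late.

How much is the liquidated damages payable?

$165,525

First 163 days: 163 × $6,740 = $1,098,620
Remaining days: (180 − 163) × $20,030 = $340,510
Accrued per-day damages: $1,098,620 + $340,510 = $1,439,130
Cap: 5% of $3,310,500 = $165,525
Cap at $165,525: $1,439,130 exceeds the cap → $165,525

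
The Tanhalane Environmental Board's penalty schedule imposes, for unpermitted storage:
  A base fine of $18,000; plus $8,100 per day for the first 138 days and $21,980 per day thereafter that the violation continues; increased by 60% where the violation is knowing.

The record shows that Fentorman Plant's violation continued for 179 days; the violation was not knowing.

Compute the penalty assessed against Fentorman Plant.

Civil penalty: $2,036,980

First 138 days: 138 × $8,100 = $1,117,800
Remaining days: (179 − 138) × $21,980 = $901,180
Per-day component: $1,117,800 + $901,180 = $2,018,980
Base plus per-day: $18,000 + $2,018,980 = $2,036,980
The violation was not knowing: no 60% increase.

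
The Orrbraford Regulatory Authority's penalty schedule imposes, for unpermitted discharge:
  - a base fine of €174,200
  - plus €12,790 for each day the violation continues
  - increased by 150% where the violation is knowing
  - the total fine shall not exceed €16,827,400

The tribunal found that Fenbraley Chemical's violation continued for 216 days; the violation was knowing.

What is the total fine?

€7,342,100

Per-day component: 216 × €12,790 = €2,762,640
Base plus per-day: €174,200 + €2,762,640 = €2,936,840
Enhancement: 150% of €2,936,840 = €4,405,260
Enhanced fine: €2,936,840 + €4,405,260 = €7,342,100
Cap at €16,827,400: €7,342,100 is within the cap, no reduction.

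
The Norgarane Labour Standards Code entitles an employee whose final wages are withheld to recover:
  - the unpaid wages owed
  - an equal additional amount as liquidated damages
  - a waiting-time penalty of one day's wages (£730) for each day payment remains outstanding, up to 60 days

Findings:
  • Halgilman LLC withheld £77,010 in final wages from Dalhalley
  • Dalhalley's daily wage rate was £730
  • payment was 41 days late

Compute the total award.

£183,950

Liquidated damages (equal amount): £77,010
Penalty days: min(41, 60) = 41
Waiting-time penalty: 41 × £730 = £29,930
Total award: £77,010 + £77,010 + £29,930 = £183,950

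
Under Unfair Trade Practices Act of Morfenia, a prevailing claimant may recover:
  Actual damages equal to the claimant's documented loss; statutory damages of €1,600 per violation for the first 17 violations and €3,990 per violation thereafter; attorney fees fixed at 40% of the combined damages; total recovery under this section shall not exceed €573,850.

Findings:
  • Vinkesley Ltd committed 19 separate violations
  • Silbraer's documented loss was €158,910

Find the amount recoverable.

Total recovery: €271,726

First 17 violations: 17 × €1,600 = €27,200
Remaining violations: (19 − 17) × €3,990 = €7,980
Statutory damages: €27,200 + €7,980 = €35,180
Combined damages: €158,910 + €35,180 = €194,090
Attorney fees: 40% of €194,090 = €77,636
Total before cap: €194,090 + €77,636 = €271,726
Cap at €573,850: €271,726 is within the cap, no reduction.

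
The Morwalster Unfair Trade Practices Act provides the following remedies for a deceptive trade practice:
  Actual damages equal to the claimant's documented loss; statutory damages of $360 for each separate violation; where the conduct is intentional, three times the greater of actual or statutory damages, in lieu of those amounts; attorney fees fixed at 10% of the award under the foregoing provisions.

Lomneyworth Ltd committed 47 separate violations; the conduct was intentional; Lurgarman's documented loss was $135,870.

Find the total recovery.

$448,371

Statutory damages: 47 × $360 = $16,920
Greater of actual damages ($135,870) or statutory damages ($16,920): $135,870
Trebled: 3 × $135,870 = $407,610
Attorney fees: 10% of $407,610 = $40,761
Total recovery: $407,610 + $40,761 = $448,371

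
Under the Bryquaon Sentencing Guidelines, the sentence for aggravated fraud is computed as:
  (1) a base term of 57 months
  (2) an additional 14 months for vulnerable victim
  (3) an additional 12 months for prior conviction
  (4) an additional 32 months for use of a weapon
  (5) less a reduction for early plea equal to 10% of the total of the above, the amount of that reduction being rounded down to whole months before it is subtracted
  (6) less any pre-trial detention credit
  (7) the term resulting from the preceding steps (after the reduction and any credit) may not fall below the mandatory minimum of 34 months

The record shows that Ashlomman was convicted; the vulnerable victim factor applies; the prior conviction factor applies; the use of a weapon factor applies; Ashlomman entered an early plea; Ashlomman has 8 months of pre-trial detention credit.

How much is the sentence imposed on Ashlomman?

Vulnerable victim enhancement: +14 months
Prior conviction enhancement: +12 months
Use of a weapon enhancement: +32 months
Adjusted term: 57 months + 14 months + 12 months + 32 months = 115 months
Early plea reduction: 10% of 115 months = 11 months (rounded down)
After reduction: 115 − 11 = 104 months
Less pre-trial detention credit: 104 months − 8 months = 96 months
Minimum 34 months: 96 months meets the minimum, no increase.

96 months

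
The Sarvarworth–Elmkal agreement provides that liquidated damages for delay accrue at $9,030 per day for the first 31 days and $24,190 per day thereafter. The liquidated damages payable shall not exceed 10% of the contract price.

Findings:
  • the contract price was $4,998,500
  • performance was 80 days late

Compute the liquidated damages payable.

First 31 days: 31 × $9,030 = $279,930
Remaining days: (80 − 31) × $24,190 = $1,185,310
Accrued per-day damages: $279,930 + $1,185,310 = $1,465,240
Cap: 10% of $4,998,500 = $499,850
Cap at $499,850: $1,465,240 exceeds the cap → $499,850

$499,850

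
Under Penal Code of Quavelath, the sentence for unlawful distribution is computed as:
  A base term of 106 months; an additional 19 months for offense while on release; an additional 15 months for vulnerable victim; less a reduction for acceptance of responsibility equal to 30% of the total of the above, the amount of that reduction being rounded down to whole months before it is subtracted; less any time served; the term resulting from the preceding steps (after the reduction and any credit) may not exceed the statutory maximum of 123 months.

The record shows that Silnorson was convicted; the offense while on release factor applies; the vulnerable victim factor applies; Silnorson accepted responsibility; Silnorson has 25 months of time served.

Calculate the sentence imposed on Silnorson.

Offense while on release enhancement: +19 months
Vulnerable victim enhancement: +15 months
Adjusted term: 106 months + 19 months + 15 months = 140 months
Acceptance of responsibility reduction: 30% of 140 months = 42 months (rounded down)
After reduction: 140 − 42 = 98 months
Less time served: 98 months − 25 months = 73 months
Cap at 123 months: 73 months is within the cap, no reduction.

73 months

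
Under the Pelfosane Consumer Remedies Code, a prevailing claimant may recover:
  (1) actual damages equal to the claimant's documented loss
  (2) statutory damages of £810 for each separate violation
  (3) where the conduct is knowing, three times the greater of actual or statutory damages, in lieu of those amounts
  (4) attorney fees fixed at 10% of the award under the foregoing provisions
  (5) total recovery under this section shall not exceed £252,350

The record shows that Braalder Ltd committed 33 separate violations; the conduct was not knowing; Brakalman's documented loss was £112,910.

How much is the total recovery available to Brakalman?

Statutory damages: 33 × £810 = £26,730
Conduct not knowing: the in-lieu enhancement does not apply.
Actual plus statutory damages: £112,910 + £26,730 = £139,640
Attorney fees: 10% of £139,640 = £13,964
Total before cap: £139,640 + £13,964 = £153,604
Cap at £252,350: £153,604 is within the cap, no reduction.

£153,604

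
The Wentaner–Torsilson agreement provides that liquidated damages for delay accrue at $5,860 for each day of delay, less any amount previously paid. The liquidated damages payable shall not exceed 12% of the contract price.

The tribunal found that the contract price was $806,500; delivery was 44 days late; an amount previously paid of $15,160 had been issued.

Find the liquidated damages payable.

Liquidated damages: $96,780

Per-day damages: 44 × $5,860 = $257,840
Less amount previously paid: $257,840 − $15,160 = $242,680
Cap: 12% of $806,500 = $96,780
Cap at $96,780: $242,680 exceeds the cap → $96,780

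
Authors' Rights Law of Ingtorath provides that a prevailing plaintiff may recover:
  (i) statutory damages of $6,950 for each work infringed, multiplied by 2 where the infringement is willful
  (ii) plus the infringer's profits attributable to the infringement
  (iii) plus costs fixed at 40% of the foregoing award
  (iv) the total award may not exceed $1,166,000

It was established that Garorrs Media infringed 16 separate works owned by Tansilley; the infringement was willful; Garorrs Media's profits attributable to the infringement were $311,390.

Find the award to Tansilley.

Statutory damages: 16 × $6,950 = $111,200
Doubled: 2 × $111,200 = $222,400
Combined award: $222,400 + $311,390 = $533,790
Costs: 40% of $533,790 = $213,516
Award plus costs: $533,790 + $213,516 = $747,306
Cap at $1,166,000: $747,306 is within the cap, no reduction.

$747,306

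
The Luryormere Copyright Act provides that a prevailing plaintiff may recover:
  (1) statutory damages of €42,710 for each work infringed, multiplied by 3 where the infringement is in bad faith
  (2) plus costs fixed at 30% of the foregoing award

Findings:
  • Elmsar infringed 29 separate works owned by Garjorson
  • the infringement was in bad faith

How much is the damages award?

€4,830,501

Statutory damages: 29 × €42,710 = €1,238,590
Trebled: 3 × €1,238,590 = €3,715,770
Costs: 30% of €3,715,770 = €1,114,731
Award plus costs: €3,715,770 + €1,114,731 = €4,830,501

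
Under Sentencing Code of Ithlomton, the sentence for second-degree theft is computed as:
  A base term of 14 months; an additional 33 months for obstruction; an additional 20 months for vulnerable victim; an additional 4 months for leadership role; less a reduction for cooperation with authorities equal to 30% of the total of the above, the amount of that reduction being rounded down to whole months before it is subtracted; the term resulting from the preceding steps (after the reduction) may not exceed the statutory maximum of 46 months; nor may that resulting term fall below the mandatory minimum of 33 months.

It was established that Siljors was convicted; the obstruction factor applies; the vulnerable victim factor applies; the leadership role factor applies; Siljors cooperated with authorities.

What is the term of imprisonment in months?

Obstruction enhancement: +33 months
Vulnerable victim enhancement: +20 months
Leadership role enhancement: +4 months
Adjusted term: 14 months + 33 months + 20 months + 4 months = 71 months
Cooperation with authorities reduction: 30% of 71 months = 21 months (rounded down)
After reduction: 71 − 21 = 50 months
Cap at 46 months: 50 months exceeds the cap → 46 months
Minimum 33 months: 46 months meets the minimum, no increase.

46 months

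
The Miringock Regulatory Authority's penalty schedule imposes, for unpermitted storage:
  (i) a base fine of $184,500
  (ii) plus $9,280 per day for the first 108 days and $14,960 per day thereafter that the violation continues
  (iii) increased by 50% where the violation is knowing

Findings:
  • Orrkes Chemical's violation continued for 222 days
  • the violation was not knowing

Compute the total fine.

$2,892,180

First 108 days: 108 × $9,280 = $1,002,240
Remaining days: (222 − 108) × $14,960 = $1,705,440
Per-day component: $1,002,240 + $1,705,440 = $2,707,680
Base plus per-day: $184,500 + $2,707,680 = $2,892,180
The violation was not knowing: no 50% increase.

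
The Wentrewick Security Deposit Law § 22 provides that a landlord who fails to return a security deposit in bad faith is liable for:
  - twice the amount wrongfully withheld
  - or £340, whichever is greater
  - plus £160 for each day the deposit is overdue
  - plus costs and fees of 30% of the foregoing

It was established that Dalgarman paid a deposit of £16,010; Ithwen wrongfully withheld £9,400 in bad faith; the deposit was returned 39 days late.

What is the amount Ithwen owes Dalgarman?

Doubled: 2 × £9,400 = £18,800
Minimum £340: £18,800 meets the minimum, no increase.
Late-return penalty: 39 × £160 = £6,240
Damages plus late penalty: £18,800 + £6,240 = £25,040
Costs and fees: 30% of £25,040 = £7,512
Total recovery: £25,040 + £7,512 = £32,552

Recovery: £32,552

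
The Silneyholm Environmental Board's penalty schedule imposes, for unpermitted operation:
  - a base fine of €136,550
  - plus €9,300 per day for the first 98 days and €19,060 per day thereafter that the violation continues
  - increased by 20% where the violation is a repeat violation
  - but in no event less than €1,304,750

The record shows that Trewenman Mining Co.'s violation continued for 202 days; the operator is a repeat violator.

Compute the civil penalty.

First 98 days: 98 × €9,300 = €911,400
Remaining days: (202 − 98) × €19,060 = €1,982,240
Per-day component: €911,400 + €1,982,240 = €2,893,640
Base plus per-day: €136,550 + €2,893,640 = €3,030,190
Enhancement: 20% of €3,030,190 = €606,038
Enhanced fine: €3,030,190 + €606,038 = €3,636,228
Minimum €1,304,750: €3,636,228 meets the minimum, no increase.

€3,636,228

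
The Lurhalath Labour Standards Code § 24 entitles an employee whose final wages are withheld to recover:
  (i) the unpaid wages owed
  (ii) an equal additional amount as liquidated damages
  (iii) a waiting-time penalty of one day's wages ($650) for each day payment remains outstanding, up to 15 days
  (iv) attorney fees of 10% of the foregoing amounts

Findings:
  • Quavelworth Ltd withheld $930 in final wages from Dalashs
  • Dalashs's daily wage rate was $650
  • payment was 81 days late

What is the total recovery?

Liquidated damages (equal amount): $930
Penalty days: min(81, 15) = 15
Waiting-time penalty: 15 × $650 = $9,750
Subtotal: $930 + $930 + $9,750 = $11,610
Attorney fees: 10% of $11,610 = $1,161
Total award: $11,610 + $1,161 = $12,771

Total award: $12,771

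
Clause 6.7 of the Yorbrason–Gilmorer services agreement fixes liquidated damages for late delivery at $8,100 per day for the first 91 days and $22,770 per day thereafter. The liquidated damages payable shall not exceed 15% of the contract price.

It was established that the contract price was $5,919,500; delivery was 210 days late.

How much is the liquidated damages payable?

$887,925

First 91 days: 91 × $8,100 = $737,100
Remaining days: (210 − 91) × $22,770 = $2,709,630
Accrued per-day damages: $737,100 + $2,709,630 = $3,446,730
Cap: 15% of $5,919,500 = $887,925
Cap at $887,925: $3,446,730 exceeds the cap → $887,925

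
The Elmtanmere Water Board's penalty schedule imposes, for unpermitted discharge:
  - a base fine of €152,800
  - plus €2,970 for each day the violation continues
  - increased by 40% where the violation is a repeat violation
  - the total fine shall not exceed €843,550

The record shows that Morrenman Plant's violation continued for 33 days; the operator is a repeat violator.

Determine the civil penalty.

Per-day component: 33 × €2,970 = €98,010
Base plus per-day: €152,800 + €98,010 = €250,810
Enhancement: 40% of €250,810 = €100,324
Enhanced fine: €250,810 + €100,324 = €351,134
Cap at €843,550: €351,134 is within the cap, no reduction.

€351,134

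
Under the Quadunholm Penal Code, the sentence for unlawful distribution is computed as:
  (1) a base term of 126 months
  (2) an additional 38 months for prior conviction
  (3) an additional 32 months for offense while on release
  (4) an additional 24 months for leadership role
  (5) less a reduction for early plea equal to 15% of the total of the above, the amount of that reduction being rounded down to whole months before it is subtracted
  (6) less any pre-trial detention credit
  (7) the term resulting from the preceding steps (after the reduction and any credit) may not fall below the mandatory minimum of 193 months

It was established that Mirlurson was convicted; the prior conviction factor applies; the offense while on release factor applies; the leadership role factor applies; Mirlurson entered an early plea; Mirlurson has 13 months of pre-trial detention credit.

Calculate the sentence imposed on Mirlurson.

Sentence: 193 months

Prior conviction enhancement: +38 months
Offense while on release enhancement: +32 months
Leadership role enhancement: +24 months
Adjusted term: 126 months + 38 months + 32 months + 24 months = 220 months
Early plea reduction: 15% of 220 months = 33 months (rounded down)
After reduction: 220 − 33 = 187 months
Less pre-trial detention credit: 187 months − 13 months = 174 months
Minimum 193 months: 174 months is below the minimum → 193 months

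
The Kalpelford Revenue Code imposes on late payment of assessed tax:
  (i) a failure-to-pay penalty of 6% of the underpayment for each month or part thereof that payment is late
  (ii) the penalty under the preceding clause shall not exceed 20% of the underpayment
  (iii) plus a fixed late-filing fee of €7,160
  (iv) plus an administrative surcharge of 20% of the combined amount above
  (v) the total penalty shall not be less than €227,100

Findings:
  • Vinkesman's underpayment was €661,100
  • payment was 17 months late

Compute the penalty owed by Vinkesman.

€227,100

Accrued rate: 6% × 17 = 102%, capped at 20% → 20%
Failure-to-pay penalty: 20% of €661,100 = €132,220
Penalty before surcharge: €132,220 + €7,160 = €139,380
Administrative surcharge: 20% of €139,380 = €27,876
Total penalty: €139,380 + €27,876 = €167,256
Minimum €227,100: €167,256 is below the minimum → €227,100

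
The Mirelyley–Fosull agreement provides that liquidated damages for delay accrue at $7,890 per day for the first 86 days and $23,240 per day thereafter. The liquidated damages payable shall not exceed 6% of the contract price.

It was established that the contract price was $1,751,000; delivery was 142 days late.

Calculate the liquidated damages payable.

First 86 days: 86 × $7,890 = $678,540
Remaining days: (142 − 86) × $23,240 = $1,301,440
Accrued per-day damages: $678,540 + $1,301,440 = $1,979,980
Cap: 6% of $1,751,000 = $105,060
Cap at $105,060: $1,979,980 exceeds the cap → $105,060

$105,060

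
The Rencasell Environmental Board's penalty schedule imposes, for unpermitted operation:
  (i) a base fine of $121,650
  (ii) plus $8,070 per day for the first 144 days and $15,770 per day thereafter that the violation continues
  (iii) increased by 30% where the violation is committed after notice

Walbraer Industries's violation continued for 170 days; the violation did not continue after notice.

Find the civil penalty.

$1,693,750

First 144 days: 144 × $8,070 = $1,162,080
Remaining days: (170 − 144) × $15,770 = $410,020
Per-day component: $1,162,080 + $410,020 = $1,572,100
Base plus per-day: $121,650 + $1,572,100 = $1,693,750
The violation did not continue after notice: no 30% increase.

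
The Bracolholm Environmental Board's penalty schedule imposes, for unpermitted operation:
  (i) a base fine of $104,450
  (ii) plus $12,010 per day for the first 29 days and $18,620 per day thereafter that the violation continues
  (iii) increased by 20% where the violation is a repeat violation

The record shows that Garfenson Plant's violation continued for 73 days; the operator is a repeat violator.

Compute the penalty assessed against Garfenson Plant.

$1,526,424

First 29 days: 29 × $12,010 = $348,290
Remaining days: (73 − 29) × $18,620 = $819,280
Per-day component: $348,290 + $819,280 = $1,167,570
Base plus per-day: $104,450 + $1,167,570 = $1,272,020
Enhancement: 20% of $1,272,020 = $254,404
Enhanced fine: $1,272,020 + $254,404 = $1,526,424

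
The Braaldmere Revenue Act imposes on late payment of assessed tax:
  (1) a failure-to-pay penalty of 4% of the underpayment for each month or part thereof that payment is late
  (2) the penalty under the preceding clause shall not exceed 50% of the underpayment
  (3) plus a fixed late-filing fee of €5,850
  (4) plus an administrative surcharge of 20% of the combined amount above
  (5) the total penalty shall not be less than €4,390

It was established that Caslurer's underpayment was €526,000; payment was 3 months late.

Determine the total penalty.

Penalty: €82,764

Accrued rate: 4% × 3 = 12%, capped at 50% → 12%
Failure-to-pay penalty: 12% of €526,000 = €63,120
Penalty before surcharge: €63,120 + €5,850 = €68,970
Administrative surcharge: 20% of €68,970 = €13,794
Total penalty: €68,970 + €13,794 = €82,764
Minimum €4,390: €82,764 meets the minimum, no increase.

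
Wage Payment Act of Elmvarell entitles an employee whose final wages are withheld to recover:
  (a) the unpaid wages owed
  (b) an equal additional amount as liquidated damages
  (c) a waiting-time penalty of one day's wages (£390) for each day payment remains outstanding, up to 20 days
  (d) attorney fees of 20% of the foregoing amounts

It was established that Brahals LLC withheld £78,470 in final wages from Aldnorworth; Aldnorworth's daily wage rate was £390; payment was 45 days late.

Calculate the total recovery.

Liquidated damages (equal amount): £78,470
Penalty days: min(45, 20) = 20
Waiting-time penalty: 20 × £390 = £7,800
Subtotal: £78,470 + £78,470 + £7,800 = £164,740
Attorney fees: 20% of £164,740 = £32,948
Total award: £164,740 + £32,948 = £197,688

£197,688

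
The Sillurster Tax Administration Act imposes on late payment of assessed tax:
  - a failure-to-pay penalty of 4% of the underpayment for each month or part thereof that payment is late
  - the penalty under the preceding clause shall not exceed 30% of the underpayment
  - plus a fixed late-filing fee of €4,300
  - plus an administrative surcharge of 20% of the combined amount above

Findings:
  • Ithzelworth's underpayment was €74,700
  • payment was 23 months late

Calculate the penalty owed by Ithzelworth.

Accrued rate: 4% × 23 = 92%, capped at 30% → 30%
Failure-to-pay penalty: 30% of €74,700 = €22,410
Penalty before surcharge: €22,410 + €4,300 = €26,710
Administrative surcharge: 20% of €26,710 = €5,342
Total penalty: €26,710 + €5,342 = €32,052

€32,052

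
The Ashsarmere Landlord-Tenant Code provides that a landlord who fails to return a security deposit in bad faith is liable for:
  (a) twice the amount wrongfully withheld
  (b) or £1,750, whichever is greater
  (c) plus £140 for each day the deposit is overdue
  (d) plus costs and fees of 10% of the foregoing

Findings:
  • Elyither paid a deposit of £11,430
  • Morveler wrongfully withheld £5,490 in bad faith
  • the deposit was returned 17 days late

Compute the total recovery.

Doubled: 2 × £5,490 = £10,980
Minimum £1,750: £10,980 meets the minimum, no increase.
Late-return penalty: 17 × £140 = £2,380
Damages plus late penalty: £10,980 + £2,380 = £13,360
Costs and fees: 10% of £13,360 = £1,336
Total recovery: £13,360 + £1,336 = £14,696

£14,696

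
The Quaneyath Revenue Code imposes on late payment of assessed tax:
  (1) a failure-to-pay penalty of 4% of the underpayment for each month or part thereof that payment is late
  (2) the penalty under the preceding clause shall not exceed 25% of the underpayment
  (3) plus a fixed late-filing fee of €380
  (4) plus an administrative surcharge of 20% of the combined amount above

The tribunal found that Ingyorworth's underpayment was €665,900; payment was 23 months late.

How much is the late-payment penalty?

€200,226

Accrued rate: 4% × 23 = 92%, capped at 25% → 25%
Failure-to-pay penalty: 25% of €665,900 = €166,475
Penalty before surcharge: €166,475 + €380 = €166,855
Administrative surcharge: 20% of €166,855 = €33,371
Total penalty: €166,855 + €33,371 = €200,226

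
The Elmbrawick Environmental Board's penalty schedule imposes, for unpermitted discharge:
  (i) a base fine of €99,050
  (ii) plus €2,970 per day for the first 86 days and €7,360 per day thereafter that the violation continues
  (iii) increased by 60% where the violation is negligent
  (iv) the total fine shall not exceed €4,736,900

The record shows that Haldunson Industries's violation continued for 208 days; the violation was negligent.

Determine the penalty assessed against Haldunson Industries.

Civil penalty: €2,003,824

First 86 days: 86 × €2,970 = €255,420
Remaining days: (208 − 86) × €7,360 = €897,920
Per-day component: €255,420 + €897,920 = €1,153,340
Base plus per-day: €99,050 + €1,153,340 = €1,252,390
Enhancement: 60% of €1,252,390 = €751,434
Enhanced fine: €1,252,390 + €751,434 = €2,003,824
Cap at €4,736,900: €2,003,824 is within the cap, no reduction.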